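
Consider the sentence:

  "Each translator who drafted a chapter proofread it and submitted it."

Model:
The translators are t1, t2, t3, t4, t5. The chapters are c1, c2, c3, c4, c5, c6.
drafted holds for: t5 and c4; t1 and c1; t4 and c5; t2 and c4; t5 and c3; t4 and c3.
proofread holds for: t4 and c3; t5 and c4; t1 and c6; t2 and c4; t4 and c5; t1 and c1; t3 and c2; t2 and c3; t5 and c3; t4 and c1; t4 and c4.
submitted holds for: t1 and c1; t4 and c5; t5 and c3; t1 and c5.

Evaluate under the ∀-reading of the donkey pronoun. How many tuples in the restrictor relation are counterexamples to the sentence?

"it" takes "a chapter" as antecedent — a donkey pronoun bound across the clause boundary.
Strong reading: for every (t,c) with drafted(t,c), proofread(t,c) ∧ submitted(t,c).
Restrictor pairs: (t1,c1) ✓  (t2,c4) ✗  (t4,c3) ✗  (t4,c5) ✓  (t5,c3) ✓  (t5,c4) ✗
Counterexamples (restrictor pairs failing the scope): 3.

3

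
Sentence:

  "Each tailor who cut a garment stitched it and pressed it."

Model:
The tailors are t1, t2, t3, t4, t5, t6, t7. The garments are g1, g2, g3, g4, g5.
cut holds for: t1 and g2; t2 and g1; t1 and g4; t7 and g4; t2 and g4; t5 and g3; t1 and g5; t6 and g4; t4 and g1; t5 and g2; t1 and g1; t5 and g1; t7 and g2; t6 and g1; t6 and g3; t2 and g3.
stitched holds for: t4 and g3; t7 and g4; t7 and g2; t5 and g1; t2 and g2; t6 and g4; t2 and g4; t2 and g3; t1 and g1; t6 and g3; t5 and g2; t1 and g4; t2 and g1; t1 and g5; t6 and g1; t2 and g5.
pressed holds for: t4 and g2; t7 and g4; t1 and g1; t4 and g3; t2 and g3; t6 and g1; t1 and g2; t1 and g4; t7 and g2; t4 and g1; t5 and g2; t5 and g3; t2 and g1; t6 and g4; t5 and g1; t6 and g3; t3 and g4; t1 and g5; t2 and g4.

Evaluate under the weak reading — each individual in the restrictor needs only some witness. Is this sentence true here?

False

"it" takes "a garment" as antecedent — a donkey pronoun bound across the clause boundary.
Weak reading: every tailor t with some cut-garment has at least one cut-garment g such that stitched(t,g) ∧ pressed(t,g).
Per tailor: t1:✓  t2:✓  t4:✗  t5:✓  t6:✓  t7:✓
t4 has no witness among its cut-garments.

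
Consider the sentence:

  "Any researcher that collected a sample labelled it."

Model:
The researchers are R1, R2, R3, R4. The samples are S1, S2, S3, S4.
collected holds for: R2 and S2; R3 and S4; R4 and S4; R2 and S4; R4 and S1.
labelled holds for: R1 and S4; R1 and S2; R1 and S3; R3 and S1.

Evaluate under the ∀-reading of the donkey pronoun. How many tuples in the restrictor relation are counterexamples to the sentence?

5

"it" takes "a sample" as antecedent — a donkey pronoun bound across the clause boundary.
Strong reading: for every (r,s) with collected(r,s), labelled(r,s).
Restrictor pairs: (R2,S2) ✗  (R2,S4) ✗  (R3,S4) ✗  (R4,S1) ✗  (R4,S4) ✗
Counterexamples (restrictor pairs failing the scope): 5.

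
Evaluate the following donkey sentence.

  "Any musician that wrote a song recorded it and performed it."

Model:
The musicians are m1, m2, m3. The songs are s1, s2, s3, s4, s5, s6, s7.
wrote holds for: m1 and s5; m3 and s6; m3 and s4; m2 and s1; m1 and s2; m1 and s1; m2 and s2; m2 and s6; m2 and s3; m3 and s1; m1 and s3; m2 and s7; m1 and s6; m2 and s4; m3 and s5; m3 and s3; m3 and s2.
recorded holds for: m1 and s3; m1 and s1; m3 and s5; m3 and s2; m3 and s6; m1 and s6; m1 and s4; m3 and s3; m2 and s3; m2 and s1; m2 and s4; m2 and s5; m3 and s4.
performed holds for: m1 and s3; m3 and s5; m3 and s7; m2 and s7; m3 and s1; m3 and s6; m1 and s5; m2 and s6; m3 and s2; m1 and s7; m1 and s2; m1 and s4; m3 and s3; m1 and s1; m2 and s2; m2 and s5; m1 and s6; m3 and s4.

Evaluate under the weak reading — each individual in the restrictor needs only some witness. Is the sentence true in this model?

False

"it" takes "a song" as antecedent — a donkey pronoun bound across the clause boundary.
Weak reading: every musician m with some wrote-song has at least one wrote-song s such that recorded(m,s) ∧ performed(m,s).
Per musician: m1:✓  m2:✗  m3:✓
m2 has no witness among its wrote-songs.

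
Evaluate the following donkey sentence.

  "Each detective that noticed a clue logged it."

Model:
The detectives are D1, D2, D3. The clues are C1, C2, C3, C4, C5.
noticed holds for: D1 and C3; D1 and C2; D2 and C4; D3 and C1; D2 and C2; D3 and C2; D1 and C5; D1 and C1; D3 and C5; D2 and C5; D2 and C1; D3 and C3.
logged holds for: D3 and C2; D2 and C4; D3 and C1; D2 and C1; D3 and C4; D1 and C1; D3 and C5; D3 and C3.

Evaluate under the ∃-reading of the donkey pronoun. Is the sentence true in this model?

"it" takes "a clue" as antecedent — a donkey pronoun bound across the clause boundary.
Weak reading: every detective d with some noticed-clue has at least one noticed-clue c such that logged(d,c).
Per detective: D1:✓  D2:✓  D3:✓
Every detective in the restrictor has a witness.

True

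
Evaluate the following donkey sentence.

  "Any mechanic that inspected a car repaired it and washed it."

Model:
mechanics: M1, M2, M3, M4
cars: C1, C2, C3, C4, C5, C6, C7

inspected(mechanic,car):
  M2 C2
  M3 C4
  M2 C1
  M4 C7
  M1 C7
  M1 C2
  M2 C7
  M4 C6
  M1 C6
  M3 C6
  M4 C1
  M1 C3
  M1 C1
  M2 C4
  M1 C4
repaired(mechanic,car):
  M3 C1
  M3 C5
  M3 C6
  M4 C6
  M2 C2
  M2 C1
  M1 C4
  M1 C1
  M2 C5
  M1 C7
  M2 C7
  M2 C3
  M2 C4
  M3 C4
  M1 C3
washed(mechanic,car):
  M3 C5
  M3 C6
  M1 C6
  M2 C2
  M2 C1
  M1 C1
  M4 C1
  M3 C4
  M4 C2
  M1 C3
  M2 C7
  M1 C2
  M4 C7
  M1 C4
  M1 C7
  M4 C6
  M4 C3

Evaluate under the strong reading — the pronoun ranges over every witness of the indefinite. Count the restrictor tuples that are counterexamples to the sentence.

"it" takes "a car" as antecedent — a donkey pronoun bound across the clause boundary.
Strong reading: for every (m,c) with inspected(m,c), repaired(m,c) ∧ washed(m,c).
Restrictor pairs: (M1,C1) ✓  (M1,C2) ✗  (M1,C3) ✓  (M1,C4) ✓  (M1,C6) ✗  (M1,C7) ✓  (M2,C1) ✓  (M2,C2) ✓  (M2,C4) ✗  (M2,C7) ✓  (M3,C4) ✓  (M3,C6) ✓  (M4,C1) ✗  (M4,C6) ✓  (M4,C7) ✗
Counterexamples (restrictor pairs failing the scope): 5.

5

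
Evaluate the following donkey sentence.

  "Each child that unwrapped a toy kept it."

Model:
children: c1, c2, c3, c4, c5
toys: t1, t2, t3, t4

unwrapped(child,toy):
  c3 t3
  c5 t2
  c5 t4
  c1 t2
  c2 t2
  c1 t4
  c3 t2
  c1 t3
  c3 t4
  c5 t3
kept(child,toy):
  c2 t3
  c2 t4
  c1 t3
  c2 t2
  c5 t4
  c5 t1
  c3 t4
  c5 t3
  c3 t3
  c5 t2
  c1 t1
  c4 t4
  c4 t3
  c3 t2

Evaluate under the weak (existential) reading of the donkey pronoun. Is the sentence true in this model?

"it" takes "a toy" as antecedent — a donkey pronoun bound across the clause boundary.
Weak reading: every child c with some unwrapped-toy has at least one unwrapped-toy t such that kept(c,t).
Per child: c1:✓  c2:✓  c3:✓  c5:✓
Every child in the restrictor has a witness.

True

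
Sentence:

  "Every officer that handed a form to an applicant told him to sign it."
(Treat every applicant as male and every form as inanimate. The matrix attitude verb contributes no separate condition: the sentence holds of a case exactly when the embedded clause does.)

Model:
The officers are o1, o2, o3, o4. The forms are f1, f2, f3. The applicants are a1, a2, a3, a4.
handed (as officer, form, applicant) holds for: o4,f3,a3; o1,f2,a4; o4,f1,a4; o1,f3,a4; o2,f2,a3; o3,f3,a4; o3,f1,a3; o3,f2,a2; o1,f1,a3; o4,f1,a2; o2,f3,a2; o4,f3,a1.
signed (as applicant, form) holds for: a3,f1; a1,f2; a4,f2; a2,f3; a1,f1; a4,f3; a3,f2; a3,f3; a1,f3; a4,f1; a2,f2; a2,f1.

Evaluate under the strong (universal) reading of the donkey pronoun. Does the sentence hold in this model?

"him" takes "an applicant" as antecedent and "it" takes "a form"; both are donkey pronouns co-varying with the restrictor.
Strong reading: for every (o,f,a) with handed(o,f,a), signed(a,f).
Restrictor triples: (o1,f1,a3)→signed(a3,f1) ✓  (o1,f2,a4)→signed(a4,f2) ✓  (o1,f3,a4)→signed(a4,f3) ✓  (o2,f2,a3)→signed(a3,f2) ✓  (o2,f3,a2)→signed(a2,f3) ✓  (o3,f1,a3)→signed(a3,f1) ✓  (o3,f2,a2)→signed(a2,f2) ✓  (o3,f3,a4)→signed(a4,f3) ✓  (o4,f1,a2)→signed(a2,f1) ✓  (o4,f1,a4)→signed(a4,f1) ✓  (o4,f3,a1)→signed(a1,f3) ✓  (o4,f3,a3)→signed(a3,f3) ✓
Every restrictor triple satisfies the scope.

True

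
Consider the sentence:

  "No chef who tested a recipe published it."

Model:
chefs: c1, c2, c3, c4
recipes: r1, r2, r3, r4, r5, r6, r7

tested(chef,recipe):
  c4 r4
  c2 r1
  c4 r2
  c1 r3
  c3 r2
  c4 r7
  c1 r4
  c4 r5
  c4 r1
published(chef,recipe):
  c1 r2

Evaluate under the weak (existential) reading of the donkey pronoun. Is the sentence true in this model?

"it" takes "a recipe" as antecedent — a donkey pronoun bound across the clause boundary.
Truth condition: for no (c,r) with tested(c,r) does published(c,r) hold.
Restrictor pairs — does the scope hold? (c1,r3):fails  (c1,r4):fails  (c2,r1):fails  (c3,r2):fails  (c4,r1):fails  (c4,r2):fails  (c4,r4):fails  (c4,r5):fails  (c4,r7):fails
Scope holds for no restrictor pair, so the sentence is true.

True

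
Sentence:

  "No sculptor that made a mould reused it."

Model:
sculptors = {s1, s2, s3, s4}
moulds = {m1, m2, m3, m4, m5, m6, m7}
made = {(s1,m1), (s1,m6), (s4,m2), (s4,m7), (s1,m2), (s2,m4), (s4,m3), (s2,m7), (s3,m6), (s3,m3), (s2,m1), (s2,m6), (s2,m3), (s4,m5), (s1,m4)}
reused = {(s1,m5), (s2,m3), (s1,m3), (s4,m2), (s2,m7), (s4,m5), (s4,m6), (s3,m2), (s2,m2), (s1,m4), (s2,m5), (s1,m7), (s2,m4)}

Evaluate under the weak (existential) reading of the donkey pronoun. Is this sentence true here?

False

"it" takes "a mould" as antecedent — a donkey pronoun bound across the clause boundary.
Truth condition: for no (s,m) with made(s,m) does reused(s,m) hold.
Restrictor pairs — does the scope hold? (s1,m1):fails  (s1,m2):fails  (s1,m4):holds  (s1,m6):fails  (s2,m1):fails  (s2,m3):holds  (s2,m4):holds  (s2,m6):fails  (s2,m7):holds  (s3,m3):fails  (s3,m6):fails  (s4,m2):holds  (s4,m3):fails  (s4,m5):holds  (s4,m7):fails
Scope holds for 6 pair(s), so the sentence is false.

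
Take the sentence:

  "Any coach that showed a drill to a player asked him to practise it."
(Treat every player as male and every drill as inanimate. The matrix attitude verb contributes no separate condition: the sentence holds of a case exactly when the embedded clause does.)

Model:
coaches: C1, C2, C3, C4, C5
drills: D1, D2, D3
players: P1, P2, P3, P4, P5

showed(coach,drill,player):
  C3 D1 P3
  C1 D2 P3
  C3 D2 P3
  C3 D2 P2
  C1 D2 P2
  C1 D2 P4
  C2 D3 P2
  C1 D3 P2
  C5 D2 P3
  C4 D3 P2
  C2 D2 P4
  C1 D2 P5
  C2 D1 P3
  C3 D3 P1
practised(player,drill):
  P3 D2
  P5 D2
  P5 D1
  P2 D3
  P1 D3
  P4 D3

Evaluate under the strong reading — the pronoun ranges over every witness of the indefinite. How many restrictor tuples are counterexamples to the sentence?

"him" takes "a player" as antecedent and "it" takes "a drill"; both are donkey pronouns co-varying with the restrictor.
Strong reading: for every (c,d,p) with showed(c,d,p), practised(p,d).
Restrictor triples: (C1,D2,P2)→practised(P2,D2) ✗  (C1,D2,P3)→practised(P3,D2) ✓  (C1,D2,P4)→practised(P4,D2) ✗  (C1,D2,P5)→practised(P5,D2) ✓  (C1,D3,P2)→practised(P2,D3) ✓  (C2,D1,P3)→practised(P3,D1) ✗  (C2,D2,P4)→practised(P4,D2) ✗  (C2,D3,P2)→practised(P2,D3) ✓  (C3,D1,P3)→practised(P3,D1) ✗  (C3,D2,P2)→practised(P2,D2) ✗  (C3,D2,P3)→practised(P3,D2) ✓  (C3,D3,P1)→practised(P1,D3) ✓  (C4,D3,P2)→practised(P2,D3) ✓  (C5,D2,P3)→practised(P3,D2) ✓
Counterexamples (restrictor triples failing the scope): 6.

6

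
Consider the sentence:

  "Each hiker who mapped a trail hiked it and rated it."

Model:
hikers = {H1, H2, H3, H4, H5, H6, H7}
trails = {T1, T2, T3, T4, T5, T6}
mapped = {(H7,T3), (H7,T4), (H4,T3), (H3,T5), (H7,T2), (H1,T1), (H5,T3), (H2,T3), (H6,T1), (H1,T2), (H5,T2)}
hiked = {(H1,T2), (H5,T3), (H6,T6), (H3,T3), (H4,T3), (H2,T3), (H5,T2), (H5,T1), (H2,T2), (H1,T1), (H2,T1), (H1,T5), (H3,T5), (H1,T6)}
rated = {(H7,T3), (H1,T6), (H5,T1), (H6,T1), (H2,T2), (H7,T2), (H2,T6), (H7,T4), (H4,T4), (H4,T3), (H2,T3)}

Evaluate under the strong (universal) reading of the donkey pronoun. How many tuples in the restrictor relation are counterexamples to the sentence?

9

"it" takes "a trail" as antecedent — a donkey pronoun bound across the clause boundary.
Strong reading: for every (h,t) with mapped(h,t), hiked(h,t) ∧ rated(h,t).
Restrictor pairs: (H1,T1) ✗  (H1,T2) ✗  (H2,T3) ✓  (H3,T5) ✗  (H4,T3) ✓  (H5,T2) ✗  (H5,T3) ✗  (H6,T1) ✗  (H7,T2) ✗  (H7,T3) ✗  (H7,T4) ✗
Counterexamples (restrictor pairs failing the scope): 9.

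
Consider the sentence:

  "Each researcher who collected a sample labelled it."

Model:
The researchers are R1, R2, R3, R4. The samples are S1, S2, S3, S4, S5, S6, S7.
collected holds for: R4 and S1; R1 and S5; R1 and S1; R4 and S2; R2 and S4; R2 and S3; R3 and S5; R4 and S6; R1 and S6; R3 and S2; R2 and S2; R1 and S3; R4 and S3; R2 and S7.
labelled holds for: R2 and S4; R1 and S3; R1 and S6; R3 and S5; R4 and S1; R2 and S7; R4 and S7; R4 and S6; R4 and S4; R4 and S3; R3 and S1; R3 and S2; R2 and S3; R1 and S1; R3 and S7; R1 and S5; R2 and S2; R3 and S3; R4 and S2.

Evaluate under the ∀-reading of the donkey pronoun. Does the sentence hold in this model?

"it" takes "a sample" as antecedent — a donkey pronoun bound across the clause boundary.
Strong reading: for every (r,s) with collected(r,s), labelled(r,s).
Restrictor pairs: (R1,S1) ✓  (R1,S3) ✓  (R1,S5) ✓  (R1,S6) ✓  (R2,S2) ✓  (R2,S3) ✓  (R2,S4) ✓  (R2,S7) ✓  (R3,S2) ✓  (R3,S5) ✓  (R4,S1) ✓  (R4,S2) ✓  (R4,S3) ✓  (R4,S6) ✓
Every restrictor pair satisfies the scope.

True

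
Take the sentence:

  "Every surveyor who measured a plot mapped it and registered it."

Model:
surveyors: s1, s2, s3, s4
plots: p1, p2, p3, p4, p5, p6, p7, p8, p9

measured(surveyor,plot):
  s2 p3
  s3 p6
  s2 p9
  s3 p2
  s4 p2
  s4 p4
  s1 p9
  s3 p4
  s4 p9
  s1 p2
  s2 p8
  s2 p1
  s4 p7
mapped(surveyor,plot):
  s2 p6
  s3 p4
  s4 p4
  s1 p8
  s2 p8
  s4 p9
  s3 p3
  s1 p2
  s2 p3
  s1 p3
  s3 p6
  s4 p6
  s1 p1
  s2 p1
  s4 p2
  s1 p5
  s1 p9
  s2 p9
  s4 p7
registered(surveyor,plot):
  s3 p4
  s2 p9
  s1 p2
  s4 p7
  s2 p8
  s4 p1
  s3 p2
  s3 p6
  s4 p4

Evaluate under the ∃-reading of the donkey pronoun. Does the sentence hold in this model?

"it" takes "a plot" as antecedent — a donkey pronoun bound across the clause boundary.
Weak reading: every surveyor s with some measured-plot has at least one measured-plot p such that mapped(s,p) ∧ registered(s,p).
Per surveyor: s1:✓  s2:✓  s3:✓  s4:✓
Every surveyor in the restrictor has a witness.

True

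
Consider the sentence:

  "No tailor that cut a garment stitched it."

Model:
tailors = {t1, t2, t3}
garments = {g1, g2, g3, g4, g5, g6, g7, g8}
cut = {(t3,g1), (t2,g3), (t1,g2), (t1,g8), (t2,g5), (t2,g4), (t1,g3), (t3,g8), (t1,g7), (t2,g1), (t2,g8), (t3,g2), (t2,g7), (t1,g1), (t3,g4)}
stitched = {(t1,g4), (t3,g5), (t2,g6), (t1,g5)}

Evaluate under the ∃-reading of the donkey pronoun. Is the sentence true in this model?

"it" takes "a garment" as antecedent — a donkey pronoun bound across the clause boundary.
Truth condition: for no (t,g) with cut(t,g) does stitched(t,g) hold.
Restrictor pairs — does the scope hold? (t1,g1):fails  (t1,g2):fails  (t1,g3):fails  (t1,g7):fails  (t1,g8):fails  (t2,g1):fails  (t2,g3):fails  (t2,g4):fails  (t2,g5):fails  (t2,g7):fails  (t2,g8):fails  (t3,g1):fails  (t3,g2):fails  (t3,g4):fails  (t3,g8):fails
Scope holds for no restrictor pair, so the sentence is true.

True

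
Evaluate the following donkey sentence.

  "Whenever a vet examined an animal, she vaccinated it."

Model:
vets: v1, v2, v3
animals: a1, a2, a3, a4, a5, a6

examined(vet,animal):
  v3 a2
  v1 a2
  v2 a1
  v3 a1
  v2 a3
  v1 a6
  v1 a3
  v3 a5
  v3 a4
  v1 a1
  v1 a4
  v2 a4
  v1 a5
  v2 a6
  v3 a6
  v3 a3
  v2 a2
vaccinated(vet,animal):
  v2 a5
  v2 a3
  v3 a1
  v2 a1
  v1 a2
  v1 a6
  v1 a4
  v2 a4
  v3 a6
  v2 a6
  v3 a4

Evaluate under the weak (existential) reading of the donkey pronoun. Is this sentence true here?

True

"it" takes "an animal" as antecedent — a donkey pronoun bound across the clause boundary.
Weak reading: every vet v with some examined-animal has at least one examined-animal a such that vaccinated(v,a).
Per vet: v1:✓  v2:✓  v3:✓
Every vet in the restrictor has a witness.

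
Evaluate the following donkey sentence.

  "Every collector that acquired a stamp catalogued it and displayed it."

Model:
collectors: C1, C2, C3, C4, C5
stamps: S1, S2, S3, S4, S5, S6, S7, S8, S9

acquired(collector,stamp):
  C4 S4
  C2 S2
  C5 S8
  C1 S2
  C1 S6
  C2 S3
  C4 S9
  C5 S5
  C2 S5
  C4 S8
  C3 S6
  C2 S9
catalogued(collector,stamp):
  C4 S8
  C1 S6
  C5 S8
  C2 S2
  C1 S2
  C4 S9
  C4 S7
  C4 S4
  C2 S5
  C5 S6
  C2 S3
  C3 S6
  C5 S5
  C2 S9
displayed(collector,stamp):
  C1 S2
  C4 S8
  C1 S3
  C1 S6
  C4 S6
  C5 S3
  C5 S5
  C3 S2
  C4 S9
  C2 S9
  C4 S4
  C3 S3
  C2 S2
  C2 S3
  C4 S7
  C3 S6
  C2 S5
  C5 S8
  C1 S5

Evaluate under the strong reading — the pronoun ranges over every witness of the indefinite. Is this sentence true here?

"it" takes "a stamp" as antecedent — a donkey pronoun bound across the clause boundary.
Strong reading: for every (c,s) with acquired(c,s), catalogued(c,s) ∧ displayed(c,s).
Restrictor pairs: (C1,S2) ✓  (C1,S6) ✓  (C2,S2) ✓  (C2,S3) ✓  (C2,S5) ✓  (C2,S9) ✓  (C3,S6) ✓  (C4,S4) ✓  (C4,S8) ✓  (C4,S9) ✓  (C5,S5) ✓  (C5,S8) ✓
Every restrictor pair satisfies the scope.

True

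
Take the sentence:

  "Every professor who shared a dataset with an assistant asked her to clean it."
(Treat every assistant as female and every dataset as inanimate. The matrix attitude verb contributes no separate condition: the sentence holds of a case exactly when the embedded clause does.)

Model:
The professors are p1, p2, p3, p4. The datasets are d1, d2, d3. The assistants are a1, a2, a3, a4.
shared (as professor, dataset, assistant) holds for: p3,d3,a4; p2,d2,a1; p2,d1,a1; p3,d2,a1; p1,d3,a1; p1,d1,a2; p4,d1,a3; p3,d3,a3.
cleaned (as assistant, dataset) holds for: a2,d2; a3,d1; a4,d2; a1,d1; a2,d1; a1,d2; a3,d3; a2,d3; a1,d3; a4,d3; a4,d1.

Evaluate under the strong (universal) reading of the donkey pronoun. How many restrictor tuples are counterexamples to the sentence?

"her" takes "an assistant" as antecedent and "it" takes "a dataset"; both are donkey pronouns co-varying with the restrictor.
Strong reading: for every (p,d,a) with shared(p,d,a), cleaned(a,d).
Restrictor triples: (p1,d1,a2)→cleaned(a2,d1) ✓  (p1,d3,a1)→cleaned(a1,d3) ✓  (p2,d1,a1)→cleaned(a1,d1) ✓  (p2,d2,a1)→cleaned(a1,d2) ✓  (p3,d2,a1)→cleaned(a1,d2) ✓  (p3,d3,a3)→cleaned(a3,d3) ✓  (p3,d3,a4)→cleaned(a4,d3) ✓  (p4,d1,a3)→cleaned(a3,d1) ✓
Counterexamples (restrictor triples failing the scope): 0.

0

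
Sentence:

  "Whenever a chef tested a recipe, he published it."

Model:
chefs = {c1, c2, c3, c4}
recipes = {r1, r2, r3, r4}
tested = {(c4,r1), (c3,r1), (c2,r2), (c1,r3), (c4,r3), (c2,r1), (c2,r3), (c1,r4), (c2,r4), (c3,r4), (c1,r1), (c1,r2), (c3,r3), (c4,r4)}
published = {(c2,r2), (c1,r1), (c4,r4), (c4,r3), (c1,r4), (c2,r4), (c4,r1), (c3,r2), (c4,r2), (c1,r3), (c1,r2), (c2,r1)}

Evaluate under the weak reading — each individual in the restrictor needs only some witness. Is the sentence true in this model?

"it" takes "a recipe" as antecedent — a donkey pronoun bound across the clause boundary.
Weak reading: every chef c with some tested-recipe has at least one tested-recipe r such that published(c,r).
Per chef: c1:✓  c2:✓  c3:✗  c4:✓
c3 has no witness among its tested-recipes.

False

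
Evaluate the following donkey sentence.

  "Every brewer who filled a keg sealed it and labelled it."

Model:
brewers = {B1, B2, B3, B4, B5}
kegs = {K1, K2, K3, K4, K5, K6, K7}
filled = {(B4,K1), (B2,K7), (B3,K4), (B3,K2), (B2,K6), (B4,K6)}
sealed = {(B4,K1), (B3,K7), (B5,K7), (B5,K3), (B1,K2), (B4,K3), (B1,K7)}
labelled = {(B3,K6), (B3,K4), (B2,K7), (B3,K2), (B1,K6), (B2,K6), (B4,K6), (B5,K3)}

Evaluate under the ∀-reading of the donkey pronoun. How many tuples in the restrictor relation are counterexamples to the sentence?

"it" takes "a keg" as antecedent — a donkey pronoun bound across the clause boundary.
Strong reading: for every (b,k) with filled(b,k), sealed(b,k) ∧ labelled(b,k).
Restrictor pairs: (B2,K6) ✗  (B2,K7) ✗  (B3,K2) ✗  (B3,K4) ✗  (B4,K1) ✗  (B4,K6) ✗
Counterexamples (restrictor pairs failing the scope): 6.

6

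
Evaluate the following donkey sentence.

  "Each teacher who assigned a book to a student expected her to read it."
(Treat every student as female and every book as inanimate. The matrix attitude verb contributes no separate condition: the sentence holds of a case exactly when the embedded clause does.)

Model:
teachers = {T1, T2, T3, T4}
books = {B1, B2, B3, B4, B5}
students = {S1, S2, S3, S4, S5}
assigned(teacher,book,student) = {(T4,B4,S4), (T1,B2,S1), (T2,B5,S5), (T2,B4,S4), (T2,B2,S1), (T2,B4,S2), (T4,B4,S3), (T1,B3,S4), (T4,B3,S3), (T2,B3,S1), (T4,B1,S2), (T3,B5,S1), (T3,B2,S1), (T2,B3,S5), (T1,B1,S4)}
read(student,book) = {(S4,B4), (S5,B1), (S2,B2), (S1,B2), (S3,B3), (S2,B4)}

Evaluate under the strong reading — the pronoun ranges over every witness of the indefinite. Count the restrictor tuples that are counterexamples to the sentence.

"her" takes "a student" as antecedent and "it" takes "a book"; both are donkey pronouns co-varying with the restrictor.
Strong reading: for every (t,b,s) with assigned(t,b,s), read(s,b).
Restrictor triples: (T1,B1,S4)→read(S4,B1) ✗  (T1,B2,S1)→read(S1,B2) ✓  (T1,B3,S4)→read(S4,B3) ✗  (T2,B2,S1)→read(S1,B2) ✓  (T2,B3,S1)→read(S1,B3) ✗  (T2,B3,S5)→read(S5,B3) ✗  (T2,B4,S2)→read(S2,B4) ✓  (T2,B4,S4)→read(S4,B4) ✓  (T2,B5,S5)→read(S5,B5) ✗  (T3,B2,S1)→read(S1,B2) ✓  (T3,B5,S1)→read(S1,B5) ✗  (T4,B1,S2)→read(S2,B1) ✗  (T4,B3,S3)→read(S3,B3) ✓  (T4,B4,S3)→read(S3,B4) ✗  (T4,B4,S4)→read(S4,B4) ✓
Counterexamples (restrictor triples failing the scope): 8.

8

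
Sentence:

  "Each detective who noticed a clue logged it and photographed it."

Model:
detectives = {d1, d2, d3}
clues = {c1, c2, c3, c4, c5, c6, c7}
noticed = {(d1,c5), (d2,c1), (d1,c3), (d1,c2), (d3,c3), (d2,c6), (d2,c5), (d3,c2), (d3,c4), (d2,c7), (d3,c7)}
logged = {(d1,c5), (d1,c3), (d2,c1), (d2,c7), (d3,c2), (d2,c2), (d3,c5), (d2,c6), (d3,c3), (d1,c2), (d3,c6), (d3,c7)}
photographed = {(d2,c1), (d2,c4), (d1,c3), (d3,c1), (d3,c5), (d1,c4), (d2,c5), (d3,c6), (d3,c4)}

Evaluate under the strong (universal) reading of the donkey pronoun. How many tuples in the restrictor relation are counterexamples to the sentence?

"it" takes "a clue" as antecedent — a donkey pronoun bound across the clause boundary.
Strong reading: for every (d,c) with noticed(d,c), logged(d,c) ∧ photographed(d,c).
Restrictor pairs: (d1,c2) ✗  (d1,c3) ✓  (d1,c5) ✗  (d2,c1) ✓  (d2,c5) ✗  (d2,c6) ✗  (d2,c7) ✗  (d3,c2) ✗  (d3,c3) ✗  (d3,c4) ✗  (d3,c7) ✗
Counterexamples (restrictor pairs failing the scope): 9.

9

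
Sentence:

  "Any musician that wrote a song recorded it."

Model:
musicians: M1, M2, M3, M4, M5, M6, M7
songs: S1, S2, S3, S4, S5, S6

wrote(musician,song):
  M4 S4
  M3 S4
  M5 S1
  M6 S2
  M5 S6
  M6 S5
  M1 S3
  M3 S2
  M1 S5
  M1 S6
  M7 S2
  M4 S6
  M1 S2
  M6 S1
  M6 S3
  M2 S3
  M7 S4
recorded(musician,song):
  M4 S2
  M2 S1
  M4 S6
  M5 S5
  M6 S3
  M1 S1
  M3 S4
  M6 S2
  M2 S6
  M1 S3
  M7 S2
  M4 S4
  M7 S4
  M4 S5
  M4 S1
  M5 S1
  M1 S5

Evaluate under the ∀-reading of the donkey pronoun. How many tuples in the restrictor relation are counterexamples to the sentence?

"it" takes "a song" as antecedent — a donkey pronoun bound across the clause boundary.
Strong reading: for every (m,s) with wrote(m,s), recorded(m,s).
Restrictor pairs: (M1,S2) ✗  (M1,S3) ✓  (M1,S5) ✓  (M1,S6) ✗  (M2,S3) ✗  (M3,S2) ✗  (M3,S4) ✓  (M4,S4) ✓  (M4,S6) ✓  (M5,S1) ✓  (M5,S6) ✗  (M6,S1) ✗  (M6,S2) ✓  (M6,S3) ✓  (M6,S5) ✗  (M7,S2) ✓  (M7,S4) ✓
Counterexamples (restrictor pairs failing the scope): 7.

7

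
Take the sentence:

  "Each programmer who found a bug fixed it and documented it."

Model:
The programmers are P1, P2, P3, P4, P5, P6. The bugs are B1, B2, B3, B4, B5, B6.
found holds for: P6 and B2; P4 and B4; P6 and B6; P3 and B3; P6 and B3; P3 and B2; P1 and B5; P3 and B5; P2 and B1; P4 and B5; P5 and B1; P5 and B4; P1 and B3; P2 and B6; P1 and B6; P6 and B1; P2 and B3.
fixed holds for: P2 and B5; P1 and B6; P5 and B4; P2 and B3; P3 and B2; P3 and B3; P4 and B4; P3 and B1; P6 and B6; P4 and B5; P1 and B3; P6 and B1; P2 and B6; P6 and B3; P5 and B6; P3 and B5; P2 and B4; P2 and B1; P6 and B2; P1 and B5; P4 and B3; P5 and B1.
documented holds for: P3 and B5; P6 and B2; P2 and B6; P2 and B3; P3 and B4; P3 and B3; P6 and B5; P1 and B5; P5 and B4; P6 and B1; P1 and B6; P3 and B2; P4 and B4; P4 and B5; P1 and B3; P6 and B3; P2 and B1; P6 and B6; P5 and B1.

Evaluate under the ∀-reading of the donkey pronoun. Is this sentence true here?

"it" takes "a bug" as antecedent — a donkey pronoun bound across the clause boundary.
Strong reading: for every (p,b) with found(p,b), fixed(p,b) ∧ documented(p,b).
Restrictor pairs: (P1,B3) ✓  (P1,B5) ✓  (P1,B6) ✓  (P2,B1) ✓  (P2,B3) ✓  (P2,B6) ✓  (P3,B2) ✓  (P3,B3) ✓  (P3,B5) ✓  (P4,B4) ✓  (P4,B5) ✓  (P5,B1) ✓  (P5,B4) ✓  (P6,B1) ✓  (P6,B2) ✓  (P6,B3) ✓  (P6,B6) ✓
Every restrictor pair satisfies the scope.

True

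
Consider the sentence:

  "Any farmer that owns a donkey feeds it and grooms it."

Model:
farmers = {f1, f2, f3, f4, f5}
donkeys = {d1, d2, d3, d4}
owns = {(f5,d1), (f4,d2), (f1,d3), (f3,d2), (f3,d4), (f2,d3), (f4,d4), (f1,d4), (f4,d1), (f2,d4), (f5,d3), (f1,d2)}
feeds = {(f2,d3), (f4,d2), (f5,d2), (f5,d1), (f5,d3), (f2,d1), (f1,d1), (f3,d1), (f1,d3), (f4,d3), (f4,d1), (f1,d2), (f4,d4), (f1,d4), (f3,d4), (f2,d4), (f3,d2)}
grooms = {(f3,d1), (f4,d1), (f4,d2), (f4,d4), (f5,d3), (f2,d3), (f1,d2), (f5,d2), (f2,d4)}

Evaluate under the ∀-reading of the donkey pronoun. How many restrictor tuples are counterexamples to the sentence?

"it" takes "a donkey" as antecedent — a donkey pronoun bound across the clause boundary.
Strong reading: for every (f,d) with owns(f,d), feeds(f,d) ∧ grooms(f,d).
Restrictor pairs: (f1,d2) ✓  (f1,d3) ✗  (f1,d4) ✗  (f2,d3) ✓  (f2,d4) ✓  (f3,d2) ✗  (f3,d4) ✗  (f4,d1) ✓  (f4,d2) ✓  (f4,d4) ✓  (f5,d1) ✗  (f5,d3) ✓
Counterexamples (restrictor pairs failing the scope): 5.

5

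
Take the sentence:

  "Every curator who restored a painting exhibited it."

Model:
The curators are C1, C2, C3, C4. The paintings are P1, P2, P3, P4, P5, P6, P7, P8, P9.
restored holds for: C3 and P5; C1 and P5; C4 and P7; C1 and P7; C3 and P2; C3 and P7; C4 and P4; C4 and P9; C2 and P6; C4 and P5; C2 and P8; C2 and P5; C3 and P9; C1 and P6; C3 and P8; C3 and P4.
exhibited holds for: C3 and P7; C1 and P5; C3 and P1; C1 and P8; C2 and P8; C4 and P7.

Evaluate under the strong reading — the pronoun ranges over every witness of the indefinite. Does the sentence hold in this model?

"it" takes "a painting" as antecedent — a donkey pronoun bound across the clause boundary.
Strong reading: for every (c,p) with restored(c,p), exhibited(c,p).
Restrictor pairs: (C1,P5) ✓  (C1,P6) ✗  (C1,P7) ✗  (C2,P5) ✗  (C2,P6) ✗  (C2,P8) ✓  (C3,P2) ✗  (C3,P4) ✗  (C3,P5) ✗  (C3,P7) ✓  (C3,P8) ✗  (C3,P9) ✗  (C4,P4) ✗  (C4,P5) ✗  (C4,P7) ✓  (C4,P9) ✗
Counterexample: (C1,P6) is in restored but fails the scope.

False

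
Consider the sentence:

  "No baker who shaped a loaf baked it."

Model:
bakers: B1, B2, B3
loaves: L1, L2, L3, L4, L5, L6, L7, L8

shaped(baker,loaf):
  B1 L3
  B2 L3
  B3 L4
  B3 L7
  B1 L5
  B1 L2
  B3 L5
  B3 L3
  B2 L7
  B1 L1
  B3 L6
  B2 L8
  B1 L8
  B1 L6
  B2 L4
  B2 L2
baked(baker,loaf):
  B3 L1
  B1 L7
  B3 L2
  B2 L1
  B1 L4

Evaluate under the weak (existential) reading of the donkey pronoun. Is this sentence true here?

"it" takes "a loaf" as antecedent — a donkey pronoun bound across the clause boundary.
Truth condition: for no (b,l) with shaped(b,l) does baked(b,l) hold.
Restrictor pairs — does the scope hold? (B1,L1):fails  (B1,L2):fails  (B1,L3):fails  (B1,L5):fails  (B1,L6):fails  (B1,L8):fails  (B2,L2):fails  (B2,L3):fails  (B2,L4):fails  (B2,L7):fails  (B2,L8):fails  (B3,L3):fails  (B3,L4):fails  (B3,L5):fails  (B3,L6):fails  (B3,L7):fails
Scope holds for no restrictor pair, so the sentence is true.

True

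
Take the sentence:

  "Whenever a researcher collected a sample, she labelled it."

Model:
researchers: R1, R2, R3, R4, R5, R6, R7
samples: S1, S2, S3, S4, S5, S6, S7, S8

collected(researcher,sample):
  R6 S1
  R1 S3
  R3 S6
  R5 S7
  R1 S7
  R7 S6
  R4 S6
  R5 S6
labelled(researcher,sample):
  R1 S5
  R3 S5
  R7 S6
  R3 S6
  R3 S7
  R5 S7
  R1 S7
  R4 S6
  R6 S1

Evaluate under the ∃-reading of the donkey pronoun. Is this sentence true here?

"it" takes "a sample" as antecedent — a donkey pronoun bound across the clause boundary.
Weak reading: every researcher r with some collected-sample has at least one collected-sample s such that labelled(r,s).
Per researcher: R1:✓  R3:✓  R4:✓  R5:✓  R6:✓  R7:✓
Every researcher in the restrictor has a witness.

True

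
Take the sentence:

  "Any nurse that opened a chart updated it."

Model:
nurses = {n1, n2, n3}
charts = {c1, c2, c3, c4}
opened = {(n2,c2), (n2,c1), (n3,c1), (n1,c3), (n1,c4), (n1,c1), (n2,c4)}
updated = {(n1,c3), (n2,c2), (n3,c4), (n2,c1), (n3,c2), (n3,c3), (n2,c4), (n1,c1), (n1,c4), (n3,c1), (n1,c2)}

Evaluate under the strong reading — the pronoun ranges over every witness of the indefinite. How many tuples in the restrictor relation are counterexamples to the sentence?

"it" takes "a chart" as antecedent — a donkey pronoun bound across the clause boundary.
Strong reading: for every (n,c) with opened(n,c), updated(n,c).
Restrictor pairs: (n1,c1) ✓  (n1,c3) ✓  (n1,c4) ✓  (n2,c1) ✓  (n2,c2) ✓  (n2,c4) ✓  (n3,c1) ✓
Counterexamples (restrictor pairs failing the scope): 0.

0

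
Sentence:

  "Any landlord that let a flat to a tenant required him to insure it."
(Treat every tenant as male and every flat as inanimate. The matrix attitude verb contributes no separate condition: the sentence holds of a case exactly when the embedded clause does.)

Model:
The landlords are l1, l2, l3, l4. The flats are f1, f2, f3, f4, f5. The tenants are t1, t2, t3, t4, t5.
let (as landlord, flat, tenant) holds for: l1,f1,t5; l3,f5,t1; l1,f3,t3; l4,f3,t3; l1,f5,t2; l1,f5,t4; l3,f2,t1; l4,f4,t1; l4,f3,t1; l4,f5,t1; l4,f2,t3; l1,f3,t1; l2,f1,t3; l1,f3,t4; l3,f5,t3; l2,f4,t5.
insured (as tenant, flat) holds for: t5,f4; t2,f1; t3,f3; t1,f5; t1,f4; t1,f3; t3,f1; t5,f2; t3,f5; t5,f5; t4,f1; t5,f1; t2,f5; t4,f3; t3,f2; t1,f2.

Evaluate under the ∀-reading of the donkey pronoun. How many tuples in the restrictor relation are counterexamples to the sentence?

1

"him" takes "a tenant" as antecedent and "it" takes "a flat"; both are donkey pronouns co-varying with the restrictor.
Strong reading: for every (l,f,t) with let(l,f,t), insured(t,f).
Restrictor triples: (l1,f1,t5)→insured(t5,f1) ✓  (l1,f3,t1)→insured(t1,f3) ✓  (l1,f3,t3)→insured(t3,f3) ✓  (l1,f3,t4)→insured(t4,f3) ✓  (l1,f5,t2)→insured(t2,f5) ✓  (l1,f5,t4)→insured(t4,f5) ✗  (l2,f1,t3)→insured(t3,f1) ✓  (l2,f4,t5)→insured(t5,f4) ✓  (l3,f2,t1)→insured(t1,f2) ✓  (l3,f5,t1)→insured(t1,f5) ✓  (l3,f5,t3)→insured(t3,f5) ✓  (l4,f2,t3)→insured(t3,f2) ✓  (l4,f3,t1)→insured(t1,f3) ✓  (l4,f3,t3)→insured(t3,f3) ✓  (l4,f4,t1)→insured(t1,f4) ✓  (l4,f5,t1)→insured(t1,f5) ✓
Counterexamples (restrictor triples failing the scope): 1.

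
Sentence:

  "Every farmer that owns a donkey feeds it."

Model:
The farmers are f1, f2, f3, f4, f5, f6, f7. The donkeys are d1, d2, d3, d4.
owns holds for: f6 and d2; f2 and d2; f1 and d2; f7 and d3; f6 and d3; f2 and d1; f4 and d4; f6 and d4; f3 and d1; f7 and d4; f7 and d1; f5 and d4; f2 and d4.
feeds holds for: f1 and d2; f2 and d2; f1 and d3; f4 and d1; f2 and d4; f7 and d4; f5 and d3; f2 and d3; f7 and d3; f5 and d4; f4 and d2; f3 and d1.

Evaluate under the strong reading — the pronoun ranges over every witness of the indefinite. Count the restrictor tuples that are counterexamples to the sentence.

6

"it" takes "a donkey" as antecedent — a donkey pronoun bound across the clause boundary.
Strong reading: for every (f,d) with owns(f,d), feeds(f,d).
Restrictor pairs: (f1,d2) ✓  (f2,d1) ✗  (f2,d2) ✓  (f2,d4) ✓  (f3,d1) ✓  (f4,d4) ✗  (f5,d4) ✓  (f6,d2) ✗  (f6,d3) ✗  (f6,d4) ✗  (f7,d1) ✗  (f7,d3) ✓  (f7,d4) ✓
Counterexamples (restrictor pairs failing the scope): 6.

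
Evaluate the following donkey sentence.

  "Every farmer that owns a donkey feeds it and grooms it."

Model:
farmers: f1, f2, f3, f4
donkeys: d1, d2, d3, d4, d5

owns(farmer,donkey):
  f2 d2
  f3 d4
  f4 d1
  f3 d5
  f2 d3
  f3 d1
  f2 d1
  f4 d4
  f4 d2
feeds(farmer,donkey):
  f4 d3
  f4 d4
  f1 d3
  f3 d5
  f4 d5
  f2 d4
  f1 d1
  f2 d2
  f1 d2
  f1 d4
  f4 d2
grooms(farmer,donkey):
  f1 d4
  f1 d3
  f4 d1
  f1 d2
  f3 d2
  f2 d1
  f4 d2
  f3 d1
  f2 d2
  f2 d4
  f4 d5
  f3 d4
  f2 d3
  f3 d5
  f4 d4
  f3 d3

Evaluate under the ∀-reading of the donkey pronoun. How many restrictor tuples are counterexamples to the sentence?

"it" takes "a donkey" as antecedent — a donkey pronoun bound across the clause boundary.
Strong reading: for every (f,d) with owns(f,d), feeds(f,d) ∧ grooms(f,d).
Restrictor pairs: (f2,d1) ✗  (f2,d2) ✓  (f2,d3) ✗  (f3,d1) ✗  (f3,d4) ✗  (f3,d5) ✓  (f4,d1) ✗  (f4,d2) ✓  (f4,d4) ✓
Counterexamples (restrictor pairs failing the scope): 5.

5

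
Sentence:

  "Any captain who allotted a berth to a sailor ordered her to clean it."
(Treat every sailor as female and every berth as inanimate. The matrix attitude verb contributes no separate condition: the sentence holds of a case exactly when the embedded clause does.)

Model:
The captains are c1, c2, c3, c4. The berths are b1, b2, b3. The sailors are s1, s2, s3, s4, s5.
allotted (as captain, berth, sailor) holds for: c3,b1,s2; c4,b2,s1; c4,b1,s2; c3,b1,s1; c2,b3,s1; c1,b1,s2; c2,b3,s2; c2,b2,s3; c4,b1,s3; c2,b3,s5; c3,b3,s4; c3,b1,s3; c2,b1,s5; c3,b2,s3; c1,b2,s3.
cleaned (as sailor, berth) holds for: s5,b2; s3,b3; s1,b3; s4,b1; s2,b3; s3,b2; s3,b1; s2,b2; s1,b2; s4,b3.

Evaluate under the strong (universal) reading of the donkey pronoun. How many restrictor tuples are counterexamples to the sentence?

6

"her" takes "a sailor" as antecedent and "it" takes "a berth"; both are donkey pronouns co-varying with the restrictor.
Strong reading: for every (c,b,s) with allotted(c,b,s), cleaned(s,b).
Restrictor triples: (c1,b1,s2)→cleaned(s2,b1) ✗  (c1,b2,s3)→cleaned(s3,b2) ✓  (c2,b1,s5)→cleaned(s5,b1) ✗  (c2,b2,s3)→cleaned(s3,b2) ✓  (c2,b3,s1)→cleaned(s1,b3) ✓  (c2,b3,s2)→cleaned(s2,b3) ✓  (c2,b3,s5)→cleaned(s5,b3) ✗  (c3,b1,s1)→cleaned(s1,b1) ✗  (c3,b1,s2)→cleaned(s2,b1) ✗  (c3,b1,s3)→cleaned(s3,b1) ✓  (c3,b2,s3)→cleaned(s3,b2) ✓  (c3,b3,s4)→cleaned(s4,b3) ✓  (c4,b1,s2)→cleaned(s2,b1) ✗  (c4,b1,s3)→cleaned(s3,b1) ✓  (c4,b2,s1)→cleaned(s1,b2) ✓
Counterexamples (restrictor triples failing the scope): 6.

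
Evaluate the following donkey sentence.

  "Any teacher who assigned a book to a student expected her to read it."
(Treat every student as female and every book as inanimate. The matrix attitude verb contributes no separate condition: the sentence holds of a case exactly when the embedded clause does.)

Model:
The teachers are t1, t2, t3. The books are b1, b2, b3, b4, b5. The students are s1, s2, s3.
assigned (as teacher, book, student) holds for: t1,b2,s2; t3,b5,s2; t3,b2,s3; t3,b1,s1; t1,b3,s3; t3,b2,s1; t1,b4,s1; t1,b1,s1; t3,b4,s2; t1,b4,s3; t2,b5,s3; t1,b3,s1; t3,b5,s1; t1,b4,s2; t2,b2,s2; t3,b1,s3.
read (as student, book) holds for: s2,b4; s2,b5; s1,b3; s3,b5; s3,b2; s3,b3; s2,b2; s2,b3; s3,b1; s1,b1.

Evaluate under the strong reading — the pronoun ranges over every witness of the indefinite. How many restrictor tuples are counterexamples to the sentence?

4

"her" takes "a student" as antecedent and "it" takes "a book"; both are donkey pronouns co-varying with the restrictor.
Strong reading: for every (t,b,s) with assigned(t,b,s), read(s,b).
Restrictor triples: (t1,b1,s1)→read(s1,b1) ✓  (t1,b2,s2)→read(s2,b2) ✓  (t1,b3,s1)→read(s1,b3) ✓  (t1,b3,s3)→read(s3,b3) ✓  (t1,b4,s1)→read(s1,b4) ✗  (t1,b4,s2)→read(s2,b4) ✓  (t1,b4,s3)→read(s3,b4) ✗  (t2,b2,s2)→read(s2,b2) ✓  (t2,b5,s3)→read(s3,b5) ✓  (t3,b1,s1)→read(s1,b1) ✓  (t3,b1,s3)→read(s3,b1) ✓  (t3,b2,s1)→read(s1,b2) ✗  (t3,b2,s3)→read(s3,b2) ✓  (t3,b4,s2)→read(s2,b4) ✓  (t3,b5,s1)→read(s1,b5) ✗  (t3,b5,s2)→read(s2,b5) ✓
Counterexamples (restrictor triples failing the scope): 4.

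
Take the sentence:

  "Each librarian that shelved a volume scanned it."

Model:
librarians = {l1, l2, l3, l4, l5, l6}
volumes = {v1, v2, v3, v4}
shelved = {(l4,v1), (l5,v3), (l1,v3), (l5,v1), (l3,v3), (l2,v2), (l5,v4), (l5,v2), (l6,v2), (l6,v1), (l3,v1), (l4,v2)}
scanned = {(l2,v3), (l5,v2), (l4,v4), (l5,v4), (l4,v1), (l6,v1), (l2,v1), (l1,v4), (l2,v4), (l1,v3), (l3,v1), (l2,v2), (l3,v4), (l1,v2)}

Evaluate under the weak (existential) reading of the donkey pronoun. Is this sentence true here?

"it" takes "a volume" as antecedent — a donkey pronoun bound across the clause boundary.
Weak reading: every librarian l with some shelved-volume has at least one shelved-volume v such that scanned(l,v).
Per librarian: l1:✓  l2:✓  l3:✓  l4:✓  l5:✓  l6:✓
Every librarian in the restrictor has a witness.

True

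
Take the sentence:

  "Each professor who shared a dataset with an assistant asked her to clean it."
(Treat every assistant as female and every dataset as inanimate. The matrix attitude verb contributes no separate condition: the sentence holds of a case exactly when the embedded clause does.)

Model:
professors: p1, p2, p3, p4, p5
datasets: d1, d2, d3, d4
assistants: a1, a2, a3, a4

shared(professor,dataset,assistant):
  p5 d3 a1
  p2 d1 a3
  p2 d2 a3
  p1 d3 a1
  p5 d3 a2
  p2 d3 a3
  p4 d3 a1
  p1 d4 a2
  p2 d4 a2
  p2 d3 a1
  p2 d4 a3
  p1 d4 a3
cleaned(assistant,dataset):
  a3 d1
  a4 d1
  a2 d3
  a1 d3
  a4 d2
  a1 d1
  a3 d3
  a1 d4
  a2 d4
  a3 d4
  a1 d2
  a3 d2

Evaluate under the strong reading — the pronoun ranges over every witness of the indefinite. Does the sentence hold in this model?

True

"her" takes "an assistant" as antecedent and "it" takes "a dataset"; both are donkey pronouns co-varying with the restrictor.
Strong reading: for every (p,d,a) with shared(p,d,a), cleaned(a,d).
Restrictor triples: (p1,d3,a1)→cleaned(a1,d3) ✓  (p1,d4,a2)→cleaned(a2,d4) ✓  (p1,d4,a3)→cleaned(a3,d4) ✓  (p2,d1,a3)→cleaned(a3,d1) ✓  (p2,d2,a3)→cleaned(a3,d2) ✓  (p2,d3,a1)→cleaned(a1,d3) ✓  (p2,d3,a3)→cleaned(a3,d3) ✓  (p2,d4,a2)→cleaned(a2,d4) ✓  (p2,d4,a3)→cleaned(a3,d4) ✓  (p4,d3,a1)→cleaned(a1,d3) ✓  (p5,d3,a1)→cleaned(a1,d3) ✓  (p5,d3,a2)→cleaned(a2,d3) ✓
Every restrictor triple satisfies the scope.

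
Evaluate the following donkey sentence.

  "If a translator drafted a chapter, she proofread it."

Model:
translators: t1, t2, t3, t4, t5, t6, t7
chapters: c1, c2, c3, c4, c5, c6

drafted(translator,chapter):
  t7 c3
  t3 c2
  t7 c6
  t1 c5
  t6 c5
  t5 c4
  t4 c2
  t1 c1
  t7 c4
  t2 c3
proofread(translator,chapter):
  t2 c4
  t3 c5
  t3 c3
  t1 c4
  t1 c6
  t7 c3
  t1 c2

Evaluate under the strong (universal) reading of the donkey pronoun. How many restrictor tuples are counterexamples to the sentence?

9

"it" takes "a chapter" as antecedent — a donkey pronoun bound across the clause boundary.
Strong reading: for every (t,c) with drafted(t,c), proofread(t,c).
Restrictor pairs: (t1,c1) ✗  (t1,c5) ✗  (t2,c3) ✗  (t3,c2) ✗  (t4,c2) ✗  (t5,c4) ✗  (t6,c5) ✗  (t7,c3) ✓  (t7,c4) ✗  (t7,c6) ✗
Counterexamples (restrictor pairs failing the scope): 9.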